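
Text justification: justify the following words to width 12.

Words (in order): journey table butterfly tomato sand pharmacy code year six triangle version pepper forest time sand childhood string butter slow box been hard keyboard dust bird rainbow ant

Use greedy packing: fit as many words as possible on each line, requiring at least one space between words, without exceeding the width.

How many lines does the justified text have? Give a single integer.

Answer: 19

Derivation:
Line 1: ['journey'] (min_width=7, slack=5)
Line 2: ['table'] (min_width=5, slack=7)
Line 3: ['butterfly'] (min_width=9, slack=3)
Line 4: ['tomato', 'sand'] (min_width=11, slack=1)
Line 5: ['pharmacy'] (min_width=8, slack=4)
Line 6: ['code', 'year'] (min_width=9, slack=3)
Line 7: ['six', 'triangle'] (min_width=12, slack=0)
Line 8: ['version'] (min_width=7, slack=5)
Line 9: ['pepper'] (min_width=6, slack=6)
Line 10: ['forest', 'time'] (min_width=11, slack=1)
Line 11: ['sand'] (min_width=4, slack=8)
Line 12: ['childhood'] (min_width=9, slack=3)
Line 13: ['string'] (min_width=6, slack=6)
Line 14: ['butter', 'slow'] (min_width=11, slack=1)
Line 15: ['box', 'been'] (min_width=8, slack=4)
Line 16: ['hard'] (min_width=4, slack=8)
Line 17: ['keyboard'] (min_width=8, slack=4)
Line 18: ['dust', 'bird'] (min_width=9, slack=3)
Line 19: ['rainbow', 'ant'] (min_width=11, slack=1)
Total lines: 19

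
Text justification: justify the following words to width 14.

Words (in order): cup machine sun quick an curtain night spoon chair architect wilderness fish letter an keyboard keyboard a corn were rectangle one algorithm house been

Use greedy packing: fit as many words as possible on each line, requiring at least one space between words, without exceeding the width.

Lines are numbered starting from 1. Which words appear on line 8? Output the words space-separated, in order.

Answer: keyboard

Derivation:
Line 1: ['cup', 'machine'] (min_width=11, slack=3)
Line 2: ['sun', 'quick', 'an'] (min_width=12, slack=2)
Line 3: ['curtain', 'night'] (min_width=13, slack=1)
Line 4: ['spoon', 'chair'] (min_width=11, slack=3)
Line 5: ['architect'] (min_width=9, slack=5)
Line 6: ['wilderness'] (min_width=10, slack=4)
Line 7: ['fish', 'letter', 'an'] (min_width=14, slack=0)
Line 8: ['keyboard'] (min_width=8, slack=6)
Line 9: ['keyboard', 'a'] (min_width=10, slack=4)
Line 10: ['corn', 'were'] (min_width=9, slack=5)
Line 11: ['rectangle', 'one'] (min_width=13, slack=1)
Line 12: ['algorithm'] (min_width=9, slack=5)
Line 13: ['house', 'been'] (min_width=10, slack=4)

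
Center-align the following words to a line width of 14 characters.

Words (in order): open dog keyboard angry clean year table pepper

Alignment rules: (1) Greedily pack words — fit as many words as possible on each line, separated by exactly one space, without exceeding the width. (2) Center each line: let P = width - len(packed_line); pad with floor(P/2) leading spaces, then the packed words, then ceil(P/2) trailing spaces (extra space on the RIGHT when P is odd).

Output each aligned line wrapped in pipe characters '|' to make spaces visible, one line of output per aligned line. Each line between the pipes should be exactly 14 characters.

Answer: |   open dog   |
|keyboard angry|
|  clean year  |
| table pepper |

Derivation:
Line 1: ['open', 'dog'] (min_width=8, slack=6)
Line 2: ['keyboard', 'angry'] (min_width=14, slack=0)
Line 3: ['clean', 'year'] (min_width=10, slack=4)
Line 4: ['table', 'pepper'] (min_width=12, slack=2)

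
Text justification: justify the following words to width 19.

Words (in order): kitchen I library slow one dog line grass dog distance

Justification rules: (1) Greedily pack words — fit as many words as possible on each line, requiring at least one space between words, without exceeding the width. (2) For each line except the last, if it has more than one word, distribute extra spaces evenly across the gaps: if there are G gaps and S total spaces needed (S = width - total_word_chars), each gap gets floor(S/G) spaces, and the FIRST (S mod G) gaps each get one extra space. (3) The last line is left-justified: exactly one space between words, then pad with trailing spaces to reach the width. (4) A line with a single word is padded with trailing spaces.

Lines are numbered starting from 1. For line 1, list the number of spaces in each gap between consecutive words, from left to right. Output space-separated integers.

Answer: 2 2

Derivation:
Line 1: ['kitchen', 'I', 'library'] (min_width=17, slack=2)
Line 2: ['slow', 'one', 'dog', 'line'] (min_width=17, slack=2)
Line 3: ['grass', 'dog', 'distance'] (min_width=18, slack=1)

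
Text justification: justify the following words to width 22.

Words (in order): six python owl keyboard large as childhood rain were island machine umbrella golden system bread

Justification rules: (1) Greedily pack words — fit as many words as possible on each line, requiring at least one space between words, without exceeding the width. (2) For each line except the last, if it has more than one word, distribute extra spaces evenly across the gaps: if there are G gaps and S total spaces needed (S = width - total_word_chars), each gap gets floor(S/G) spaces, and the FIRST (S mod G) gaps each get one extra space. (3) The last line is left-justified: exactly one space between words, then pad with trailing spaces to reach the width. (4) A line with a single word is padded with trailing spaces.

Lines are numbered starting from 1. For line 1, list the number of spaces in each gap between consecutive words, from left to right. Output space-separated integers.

Answer: 5 5

Derivation:
Line 1: ['six', 'python', 'owl'] (min_width=14, slack=8)
Line 2: ['keyboard', 'large', 'as'] (min_width=17, slack=5)
Line 3: ['childhood', 'rain', 'were'] (min_width=19, slack=3)
Line 4: ['island', 'machine'] (min_width=14, slack=8)
Line 5: ['umbrella', 'golden', 'system'] (min_width=22, slack=0)
Line 6: ['bread'] (min_width=5, slack=17)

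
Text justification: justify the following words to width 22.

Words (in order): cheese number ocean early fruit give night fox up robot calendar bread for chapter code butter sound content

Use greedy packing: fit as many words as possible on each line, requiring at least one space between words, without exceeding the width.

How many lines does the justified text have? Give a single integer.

Line 1: ['cheese', 'number', 'ocean'] (min_width=19, slack=3)
Line 2: ['early', 'fruit', 'give', 'night'] (min_width=22, slack=0)
Line 3: ['fox', 'up', 'robot', 'calendar'] (min_width=21, slack=1)
Line 4: ['bread', 'for', 'chapter', 'code'] (min_width=22, slack=0)
Line 5: ['butter', 'sound', 'content'] (min_width=20, slack=2)
Total lines: 5

Answer: 5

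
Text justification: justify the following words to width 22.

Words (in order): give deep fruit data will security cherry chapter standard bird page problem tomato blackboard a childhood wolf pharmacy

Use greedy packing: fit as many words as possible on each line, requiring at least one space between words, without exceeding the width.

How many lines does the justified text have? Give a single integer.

Line 1: ['give', 'deep', 'fruit', 'data'] (min_width=20, slack=2)
Line 2: ['will', 'security', 'cherry'] (min_width=20, slack=2)
Line 3: ['chapter', 'standard', 'bird'] (min_width=21, slack=1)
Line 4: ['page', 'problem', 'tomato'] (min_width=19, slack=3)
Line 5: ['blackboard', 'a', 'childhood'] (min_width=22, slack=0)
Line 6: ['wolf', 'pharmacy'] (min_width=13, slack=9)
Total lines: 6

Answer: 6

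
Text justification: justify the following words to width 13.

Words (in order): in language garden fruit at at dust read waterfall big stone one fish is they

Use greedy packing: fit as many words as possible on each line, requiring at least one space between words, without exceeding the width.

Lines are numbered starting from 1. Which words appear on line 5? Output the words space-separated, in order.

Line 1: ['in', 'language'] (min_width=11, slack=2)
Line 2: ['garden', 'fruit'] (min_width=12, slack=1)
Line 3: ['at', 'at', 'dust'] (min_width=10, slack=3)
Line 4: ['read'] (min_width=4, slack=9)
Line 5: ['waterfall', 'big'] (min_width=13, slack=0)
Line 6: ['stone', 'one'] (min_width=9, slack=4)
Line 7: ['fish', 'is', 'they'] (min_width=12, slack=1)

Answer: waterfall big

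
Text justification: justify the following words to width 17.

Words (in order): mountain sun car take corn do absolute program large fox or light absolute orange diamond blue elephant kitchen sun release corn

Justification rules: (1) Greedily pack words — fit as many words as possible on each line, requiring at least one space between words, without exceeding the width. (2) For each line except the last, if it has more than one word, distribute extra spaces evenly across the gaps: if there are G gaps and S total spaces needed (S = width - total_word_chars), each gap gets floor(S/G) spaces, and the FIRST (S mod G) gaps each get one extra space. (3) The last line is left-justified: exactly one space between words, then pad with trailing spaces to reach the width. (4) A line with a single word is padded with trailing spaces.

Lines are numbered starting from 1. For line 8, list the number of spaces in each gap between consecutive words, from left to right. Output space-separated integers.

Line 1: ['mountain', 'sun', 'car'] (min_width=16, slack=1)
Line 2: ['take', 'corn', 'do'] (min_width=12, slack=5)
Line 3: ['absolute', 'program'] (min_width=16, slack=1)
Line 4: ['large', 'fox', 'or'] (min_width=12, slack=5)
Line 5: ['light', 'absolute'] (min_width=14, slack=3)
Line 6: ['orange', 'diamond'] (min_width=14, slack=3)
Line 7: ['blue', 'elephant'] (min_width=13, slack=4)
Line 8: ['kitchen', 'sun'] (min_width=11, slack=6)
Line 9: ['release', 'corn'] (min_width=12, slack=5)

Answer: 7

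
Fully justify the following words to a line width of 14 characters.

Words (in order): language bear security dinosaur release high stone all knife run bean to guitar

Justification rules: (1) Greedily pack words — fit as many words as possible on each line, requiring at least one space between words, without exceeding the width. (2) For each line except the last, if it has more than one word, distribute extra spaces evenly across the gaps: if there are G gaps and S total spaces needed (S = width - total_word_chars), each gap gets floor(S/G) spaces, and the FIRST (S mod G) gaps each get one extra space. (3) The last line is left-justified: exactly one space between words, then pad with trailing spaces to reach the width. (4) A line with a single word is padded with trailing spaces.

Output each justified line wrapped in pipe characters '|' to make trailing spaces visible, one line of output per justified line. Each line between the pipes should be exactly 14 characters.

Line 1: ['language', 'bear'] (min_width=13, slack=1)
Line 2: ['security'] (min_width=8, slack=6)
Line 3: ['dinosaur'] (min_width=8, slack=6)
Line 4: ['release', 'high'] (min_width=12, slack=2)
Line 5: ['stone', 'all'] (min_width=9, slack=5)
Line 6: ['knife', 'run', 'bean'] (min_width=14, slack=0)
Line 7: ['to', 'guitar'] (min_width=9, slack=5)

Answer: |language  bear|
|security      |
|dinosaur      |
|release   high|
|stone      all|
|knife run bean|
|to guitar     |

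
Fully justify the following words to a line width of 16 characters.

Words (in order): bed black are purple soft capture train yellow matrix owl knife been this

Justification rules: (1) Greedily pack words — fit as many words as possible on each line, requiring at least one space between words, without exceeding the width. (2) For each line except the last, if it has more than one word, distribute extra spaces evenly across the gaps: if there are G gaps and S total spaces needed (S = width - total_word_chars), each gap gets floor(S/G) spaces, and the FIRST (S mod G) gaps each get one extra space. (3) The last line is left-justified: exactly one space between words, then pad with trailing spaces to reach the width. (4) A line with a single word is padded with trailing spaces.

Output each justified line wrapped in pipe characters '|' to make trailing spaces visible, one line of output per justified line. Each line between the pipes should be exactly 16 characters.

Line 1: ['bed', 'black', 'are'] (min_width=13, slack=3)
Line 2: ['purple', 'soft'] (min_width=11, slack=5)
Line 3: ['capture', 'train'] (min_width=13, slack=3)
Line 4: ['yellow', 'matrix'] (min_width=13, slack=3)
Line 5: ['owl', 'knife', 'been'] (min_width=14, slack=2)
Line 6: ['this'] (min_width=4, slack=12)

Answer: |bed   black  are|
|purple      soft|
|capture    train|
|yellow    matrix|
|owl  knife  been|
|this            |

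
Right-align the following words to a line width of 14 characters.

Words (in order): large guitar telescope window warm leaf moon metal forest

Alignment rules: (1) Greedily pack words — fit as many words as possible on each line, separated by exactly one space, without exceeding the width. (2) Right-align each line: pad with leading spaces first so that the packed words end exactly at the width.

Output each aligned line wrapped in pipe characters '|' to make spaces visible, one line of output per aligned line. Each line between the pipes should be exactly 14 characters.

Line 1: ['large', 'guitar'] (min_width=12, slack=2)
Line 2: ['telescope'] (min_width=9, slack=5)
Line 3: ['window', 'warm'] (min_width=11, slack=3)
Line 4: ['leaf', 'moon'] (min_width=9, slack=5)
Line 5: ['metal', 'forest'] (min_width=12, slack=2)

Answer: |  large guitar|
|     telescope|
|   window warm|
|     leaf moon|
|  metal forest|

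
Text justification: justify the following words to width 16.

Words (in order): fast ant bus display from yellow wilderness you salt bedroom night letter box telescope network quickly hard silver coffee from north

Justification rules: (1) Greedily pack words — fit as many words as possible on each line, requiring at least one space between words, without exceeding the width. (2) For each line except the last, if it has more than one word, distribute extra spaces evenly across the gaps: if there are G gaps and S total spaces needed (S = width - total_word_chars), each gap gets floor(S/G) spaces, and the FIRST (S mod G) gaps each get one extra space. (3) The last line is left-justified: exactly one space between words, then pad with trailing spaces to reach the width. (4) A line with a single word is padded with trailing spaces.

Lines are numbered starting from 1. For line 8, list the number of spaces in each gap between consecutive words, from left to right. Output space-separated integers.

Answer: 2

Derivation:
Line 1: ['fast', 'ant', 'bus'] (min_width=12, slack=4)
Line 2: ['display', 'from'] (min_width=12, slack=4)
Line 3: ['yellow'] (min_width=6, slack=10)
Line 4: ['wilderness', 'you'] (min_width=14, slack=2)
Line 5: ['salt', 'bedroom'] (min_width=12, slack=4)
Line 6: ['night', 'letter', 'box'] (min_width=16, slack=0)
Line 7: ['telescope'] (min_width=9, slack=7)
Line 8: ['network', 'quickly'] (min_width=15, slack=1)
Line 9: ['hard', 'silver'] (min_width=11, slack=5)
Line 10: ['coffee', 'from'] (min_width=11, slack=5)
Line 11: ['north'] (min_width=5, slack=11)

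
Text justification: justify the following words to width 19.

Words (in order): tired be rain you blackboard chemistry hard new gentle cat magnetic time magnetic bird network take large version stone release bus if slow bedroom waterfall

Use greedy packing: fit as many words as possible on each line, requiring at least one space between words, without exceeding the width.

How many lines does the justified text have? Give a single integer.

Line 1: ['tired', 'be', 'rain', 'you'] (min_width=17, slack=2)
Line 2: ['blackboard'] (min_width=10, slack=9)
Line 3: ['chemistry', 'hard', 'new'] (min_width=18, slack=1)
Line 4: ['gentle', 'cat', 'magnetic'] (min_width=19, slack=0)
Line 5: ['time', 'magnetic', 'bird'] (min_width=18, slack=1)
Line 6: ['network', 'take', 'large'] (min_width=18, slack=1)
Line 7: ['version', 'stone'] (min_width=13, slack=6)
Line 8: ['release', 'bus', 'if', 'slow'] (min_width=19, slack=0)
Line 9: ['bedroom', 'waterfall'] (min_width=17, slack=2)
Total lines: 9

Answer: 9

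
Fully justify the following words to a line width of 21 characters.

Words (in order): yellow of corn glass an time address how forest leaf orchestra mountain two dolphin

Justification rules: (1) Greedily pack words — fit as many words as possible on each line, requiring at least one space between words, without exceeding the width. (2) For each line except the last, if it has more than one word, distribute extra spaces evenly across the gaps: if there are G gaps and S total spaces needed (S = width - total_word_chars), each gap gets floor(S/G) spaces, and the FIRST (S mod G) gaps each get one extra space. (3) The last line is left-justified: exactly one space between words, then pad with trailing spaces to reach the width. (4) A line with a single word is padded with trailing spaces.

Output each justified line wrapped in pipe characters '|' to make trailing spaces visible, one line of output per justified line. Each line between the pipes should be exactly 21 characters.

Answer: |yellow  of corn glass|
|an  time  address how|
|forest leaf orchestra|
|mountain two dolphin |

Derivation:
Line 1: ['yellow', 'of', 'corn', 'glass'] (min_width=20, slack=1)
Line 2: ['an', 'time', 'address', 'how'] (min_width=19, slack=2)
Line 3: ['forest', 'leaf', 'orchestra'] (min_width=21, slack=0)
Line 4: ['mountain', 'two', 'dolphin'] (min_width=20, slack=1)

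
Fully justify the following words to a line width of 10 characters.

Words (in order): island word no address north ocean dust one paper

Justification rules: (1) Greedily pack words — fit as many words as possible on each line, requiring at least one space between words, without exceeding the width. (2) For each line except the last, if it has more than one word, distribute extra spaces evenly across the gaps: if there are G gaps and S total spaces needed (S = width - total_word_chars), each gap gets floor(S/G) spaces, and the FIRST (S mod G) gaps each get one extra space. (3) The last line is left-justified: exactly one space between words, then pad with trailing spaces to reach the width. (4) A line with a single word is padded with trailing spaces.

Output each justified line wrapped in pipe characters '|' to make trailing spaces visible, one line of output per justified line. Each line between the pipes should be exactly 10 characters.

Answer: |island    |
|word    no|
|address   |
|north     |
|ocean dust|
|one paper |

Derivation:
Line 1: ['island'] (min_width=6, slack=4)
Line 2: ['word', 'no'] (min_width=7, slack=3)
Line 3: ['address'] (min_width=7, slack=3)
Line 4: ['north'] (min_width=5, slack=5)
Line 5: ['ocean', 'dust'] (min_width=10, slack=0)
Line 6: ['one', 'paper'] (min_width=9, slack=1)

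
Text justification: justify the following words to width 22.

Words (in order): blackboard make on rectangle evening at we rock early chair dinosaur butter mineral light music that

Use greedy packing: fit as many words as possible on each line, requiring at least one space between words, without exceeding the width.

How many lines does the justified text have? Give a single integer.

Line 1: ['blackboard', 'make', 'on'] (min_width=18, slack=4)
Line 2: ['rectangle', 'evening', 'at'] (min_width=20, slack=2)
Line 3: ['we', 'rock', 'early', 'chair'] (min_width=19, slack=3)
Line 4: ['dinosaur', 'butter'] (min_width=15, slack=7)
Line 5: ['mineral', 'light', 'music'] (min_width=19, slack=3)
Line 6: ['that'] (min_width=4, slack=18)
Total lines: 6

Answer: 6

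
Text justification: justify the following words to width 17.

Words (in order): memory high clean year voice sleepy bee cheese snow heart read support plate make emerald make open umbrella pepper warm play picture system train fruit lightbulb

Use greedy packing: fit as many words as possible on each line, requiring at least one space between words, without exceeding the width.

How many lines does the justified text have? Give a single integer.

Line 1: ['memory', 'high', 'clean'] (min_width=17, slack=0)
Line 2: ['year', 'voice', 'sleepy'] (min_width=17, slack=0)
Line 3: ['bee', 'cheese', 'snow'] (min_width=15, slack=2)
Line 4: ['heart', 'read'] (min_width=10, slack=7)
Line 5: ['support', 'plate'] (min_width=13, slack=4)
Line 6: ['make', 'emerald', 'make'] (min_width=17, slack=0)
Line 7: ['open', 'umbrella'] (min_width=13, slack=4)
Line 8: ['pepper', 'warm', 'play'] (min_width=16, slack=1)
Line 9: ['picture', 'system'] (min_width=14, slack=3)
Line 10: ['train', 'fruit'] (min_width=11, slack=6)
Line 11: ['lightbulb'] (min_width=9, slack=8)
Total lines: 11

Answer: 11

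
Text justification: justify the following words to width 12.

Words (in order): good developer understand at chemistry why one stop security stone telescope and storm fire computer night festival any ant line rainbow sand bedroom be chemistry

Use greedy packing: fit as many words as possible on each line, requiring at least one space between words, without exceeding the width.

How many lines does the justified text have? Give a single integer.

Answer: 17

Derivation:
Line 1: ['good'] (min_width=4, slack=8)
Line 2: ['developer'] (min_width=9, slack=3)
Line 3: ['understand'] (min_width=10, slack=2)
Line 4: ['at', 'chemistry'] (min_width=12, slack=0)
Line 5: ['why', 'one', 'stop'] (min_width=12, slack=0)
Line 6: ['security'] (min_width=8, slack=4)
Line 7: ['stone'] (min_width=5, slack=7)
Line 8: ['telescope'] (min_width=9, slack=3)
Line 9: ['and', 'storm'] (min_width=9, slack=3)
Line 10: ['fire'] (min_width=4, slack=8)
Line 11: ['computer'] (min_width=8, slack=4)
Line 12: ['night'] (min_width=5, slack=7)
Line 13: ['festival', 'any'] (min_width=12, slack=0)
Line 14: ['ant', 'line'] (min_width=8, slack=4)
Line 15: ['rainbow', 'sand'] (min_width=12, slack=0)
Line 16: ['bedroom', 'be'] (min_width=10, slack=2)
Line 17: ['chemistry'] (min_width=9, slack=3)
Total lines: 17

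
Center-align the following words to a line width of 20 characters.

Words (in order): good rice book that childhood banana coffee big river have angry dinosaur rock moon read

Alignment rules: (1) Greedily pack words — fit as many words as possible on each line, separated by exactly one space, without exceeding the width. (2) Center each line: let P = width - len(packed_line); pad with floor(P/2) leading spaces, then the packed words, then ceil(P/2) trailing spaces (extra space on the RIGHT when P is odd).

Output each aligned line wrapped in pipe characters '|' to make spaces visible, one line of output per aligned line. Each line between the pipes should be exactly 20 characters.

Line 1: ['good', 'rice', 'book', 'that'] (min_width=19, slack=1)
Line 2: ['childhood', 'banana'] (min_width=16, slack=4)
Line 3: ['coffee', 'big', 'river'] (min_width=16, slack=4)
Line 4: ['have', 'angry', 'dinosaur'] (min_width=19, slack=1)
Line 5: ['rock', 'moon', 'read'] (min_width=14, slack=6)

Answer: |good rice book that |
|  childhood banana  |
|  coffee big river  |
|have angry dinosaur |
|   rock moon read   |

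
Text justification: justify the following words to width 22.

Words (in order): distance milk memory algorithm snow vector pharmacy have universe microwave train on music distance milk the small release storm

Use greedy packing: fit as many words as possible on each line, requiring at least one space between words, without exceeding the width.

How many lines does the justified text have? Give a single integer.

Line 1: ['distance', 'milk', 'memory'] (min_width=20, slack=2)
Line 2: ['algorithm', 'snow', 'vector'] (min_width=21, slack=1)
Line 3: ['pharmacy', 'have', 'universe'] (min_width=22, slack=0)
Line 4: ['microwave', 'train', 'on'] (min_width=18, slack=4)
Line 5: ['music', 'distance', 'milk'] (min_width=19, slack=3)
Line 6: ['the', 'small', 'release'] (min_width=17, slack=5)
Line 7: ['storm'] (min_width=5, slack=17)
Total lines: 7

Answer: 7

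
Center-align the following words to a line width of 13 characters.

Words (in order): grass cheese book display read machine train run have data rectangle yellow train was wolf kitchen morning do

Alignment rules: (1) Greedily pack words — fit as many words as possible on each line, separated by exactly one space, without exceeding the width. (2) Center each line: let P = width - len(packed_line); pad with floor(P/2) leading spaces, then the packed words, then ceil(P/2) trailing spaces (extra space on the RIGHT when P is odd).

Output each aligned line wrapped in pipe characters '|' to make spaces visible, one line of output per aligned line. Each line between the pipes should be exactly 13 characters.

Answer: |grass cheese |
|book display |
|read machine |
|  train run  |
|  have data  |
|  rectangle  |
|yellow train |
|  was wolf   |
|   kitchen   |
| morning do  |

Derivation:
Line 1: ['grass', 'cheese'] (min_width=12, slack=1)
Line 2: ['book', 'display'] (min_width=12, slack=1)
Line 3: ['read', 'machine'] (min_width=12, slack=1)
Line 4: ['train', 'run'] (min_width=9, slack=4)
Line 5: ['have', 'data'] (min_width=9, slack=4)
Line 6: ['rectangle'] (min_width=9, slack=4)
Line 7: ['yellow', 'train'] (min_width=12, slack=1)
Line 8: ['was', 'wolf'] (min_width=8, slack=5)
Line 9: ['kitchen'] (min_width=7, slack=6)
Line 10: ['morning', 'do'] (min_width=10, slack=3)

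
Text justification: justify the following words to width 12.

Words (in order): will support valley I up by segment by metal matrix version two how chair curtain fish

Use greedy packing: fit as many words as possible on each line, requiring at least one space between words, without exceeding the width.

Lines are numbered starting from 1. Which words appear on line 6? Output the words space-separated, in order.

Line 1: ['will', 'support'] (min_width=12, slack=0)
Line 2: ['valley', 'I', 'up'] (min_width=11, slack=1)
Line 3: ['by', 'segment'] (min_width=10, slack=2)
Line 4: ['by', 'metal'] (min_width=8, slack=4)
Line 5: ['matrix'] (min_width=6, slack=6)
Line 6: ['version', 'two'] (min_width=11, slack=1)
Line 7: ['how', 'chair'] (min_width=9, slack=3)
Line 8: ['curtain', 'fish'] (min_width=12, slack=0)

Answer: version two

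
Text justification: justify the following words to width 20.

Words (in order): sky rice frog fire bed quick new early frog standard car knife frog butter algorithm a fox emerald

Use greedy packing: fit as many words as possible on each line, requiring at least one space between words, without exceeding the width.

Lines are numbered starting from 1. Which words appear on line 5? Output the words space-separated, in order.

Line 1: ['sky', 'rice', 'frog', 'fire'] (min_width=18, slack=2)
Line 2: ['bed', 'quick', 'new', 'early'] (min_width=19, slack=1)
Line 3: ['frog', 'standard', 'car'] (min_width=17, slack=3)
Line 4: ['knife', 'frog', 'butter'] (min_width=17, slack=3)
Line 5: ['algorithm', 'a', 'fox'] (min_width=15, slack=5)
Line 6: ['emerald'] (min_width=7, slack=13)

Answer: algorithm a fox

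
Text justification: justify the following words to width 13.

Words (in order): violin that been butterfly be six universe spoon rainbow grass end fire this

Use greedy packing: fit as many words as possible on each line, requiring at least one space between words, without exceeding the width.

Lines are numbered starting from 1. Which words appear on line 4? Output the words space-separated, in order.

Line 1: ['violin', 'that'] (min_width=11, slack=2)
Line 2: ['been'] (min_width=4, slack=9)
Line 3: ['butterfly', 'be'] (min_width=12, slack=1)
Line 4: ['six', 'universe'] (min_width=12, slack=1)
Line 5: ['spoon', 'rainbow'] (min_width=13, slack=0)
Line 6: ['grass', 'end'] (min_width=9, slack=4)
Line 7: ['fire', 'this'] (min_width=9, slack=4)

Answer: six universe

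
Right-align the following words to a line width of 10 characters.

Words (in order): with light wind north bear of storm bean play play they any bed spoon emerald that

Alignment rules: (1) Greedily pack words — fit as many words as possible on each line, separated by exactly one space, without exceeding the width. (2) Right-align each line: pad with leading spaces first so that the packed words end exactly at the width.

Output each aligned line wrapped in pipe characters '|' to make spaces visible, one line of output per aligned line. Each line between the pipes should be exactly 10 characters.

Line 1: ['with', 'light'] (min_width=10, slack=0)
Line 2: ['wind', 'north'] (min_width=10, slack=0)
Line 3: ['bear', 'of'] (min_width=7, slack=3)
Line 4: ['storm', 'bean'] (min_width=10, slack=0)
Line 5: ['play', 'play'] (min_width=9, slack=1)
Line 6: ['they', 'any'] (min_width=8, slack=2)
Line 7: ['bed', 'spoon'] (min_width=9, slack=1)
Line 8: ['emerald'] (min_width=7, slack=3)
Line 9: ['that'] (min_width=4, slack=6)

Answer: |with light|
|wind north|
|   bear of|
|storm bean|
| play play|
|  they any|
| bed spoon|
|   emerald|
|      that|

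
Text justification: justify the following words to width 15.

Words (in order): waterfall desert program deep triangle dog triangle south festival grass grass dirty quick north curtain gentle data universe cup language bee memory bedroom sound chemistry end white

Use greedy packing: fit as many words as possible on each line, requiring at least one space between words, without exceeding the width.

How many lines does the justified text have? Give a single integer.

Line 1: ['waterfall'] (min_width=9, slack=6)
Line 2: ['desert', 'program'] (min_width=14, slack=1)
Line 3: ['deep', 'triangle'] (min_width=13, slack=2)
Line 4: ['dog', 'triangle'] (min_width=12, slack=3)
Line 5: ['south', 'festival'] (min_width=14, slack=1)
Line 6: ['grass', 'grass'] (min_width=11, slack=4)
Line 7: ['dirty', 'quick'] (min_width=11, slack=4)
Line 8: ['north', 'curtain'] (min_width=13, slack=2)
Line 9: ['gentle', 'data'] (min_width=11, slack=4)
Line 10: ['universe', 'cup'] (min_width=12, slack=3)
Line 11: ['language', 'bee'] (min_width=12, slack=3)
Line 12: ['memory', 'bedroom'] (min_width=14, slack=1)
Line 13: ['sound', 'chemistry'] (min_width=15, slack=0)
Line 14: ['end', 'white'] (min_width=9, slack=6)
Total lines: 14

Answer: 14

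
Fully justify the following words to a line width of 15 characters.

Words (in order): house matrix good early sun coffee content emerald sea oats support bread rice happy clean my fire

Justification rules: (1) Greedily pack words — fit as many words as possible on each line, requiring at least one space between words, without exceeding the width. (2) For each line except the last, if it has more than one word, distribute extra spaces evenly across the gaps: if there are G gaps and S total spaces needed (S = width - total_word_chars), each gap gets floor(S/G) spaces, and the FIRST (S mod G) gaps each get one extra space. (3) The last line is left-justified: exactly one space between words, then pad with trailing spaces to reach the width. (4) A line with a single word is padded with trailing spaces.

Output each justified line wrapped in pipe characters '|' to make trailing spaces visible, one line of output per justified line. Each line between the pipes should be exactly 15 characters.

Line 1: ['house', 'matrix'] (min_width=12, slack=3)
Line 2: ['good', 'early', 'sun'] (min_width=14, slack=1)
Line 3: ['coffee', 'content'] (min_width=14, slack=1)
Line 4: ['emerald', 'sea'] (min_width=11, slack=4)
Line 5: ['oats', 'support'] (min_width=12, slack=3)
Line 6: ['bread', 'rice'] (min_width=10, slack=5)
Line 7: ['happy', 'clean', 'my'] (min_width=14, slack=1)
Line 8: ['fire'] (min_width=4, slack=11)

Answer: |house    matrix|
|good  early sun|
|coffee  content|
|emerald     sea|
|oats    support|
|bread      rice|
|happy  clean my|
|fire           |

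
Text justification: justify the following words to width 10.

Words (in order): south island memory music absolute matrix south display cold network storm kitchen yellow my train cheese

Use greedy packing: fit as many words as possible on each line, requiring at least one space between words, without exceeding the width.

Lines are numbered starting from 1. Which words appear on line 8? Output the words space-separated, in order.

Answer: display

Derivation:
Line 1: ['south'] (min_width=5, slack=5)
Line 2: ['island'] (min_width=6, slack=4)
Line 3: ['memory'] (min_width=6, slack=4)
Line 4: ['music'] (min_width=5, slack=5)
Line 5: ['absolute'] (min_width=8, slack=2)
Line 6: ['matrix'] (min_width=6, slack=4)
Line 7: ['south'] (min_width=5, slack=5)
Line 8: ['display'] (min_width=7, slack=3)
Line 9: ['cold'] (min_width=4, slack=6)
Line 10: ['network'] (min_width=7, slack=3)
Line 11: ['storm'] (min_width=5, slack=5)
Line 12: ['kitchen'] (min_width=7, slack=3)
Line 13: ['yellow', 'my'] (min_width=9, slack=1)
Line 14: ['train'] (min_width=5, slack=5)
Line 15: ['cheese'] (min_width=6, slack=4)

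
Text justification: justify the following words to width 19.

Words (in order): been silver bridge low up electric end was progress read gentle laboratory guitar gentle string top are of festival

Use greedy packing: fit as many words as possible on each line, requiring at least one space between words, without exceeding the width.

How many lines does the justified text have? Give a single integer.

Answer: 7

Derivation:
Line 1: ['been', 'silver', 'bridge'] (min_width=18, slack=1)
Line 2: ['low', 'up', 'electric', 'end'] (min_width=19, slack=0)
Line 3: ['was', 'progress', 'read'] (min_width=17, slack=2)
Line 4: ['gentle', 'laboratory'] (min_width=17, slack=2)
Line 5: ['guitar', 'gentle'] (min_width=13, slack=6)
Line 6: ['string', 'top', 'are', 'of'] (min_width=17, slack=2)
Line 7: ['festival'] (min_width=8, slack=11)
Total lines: 7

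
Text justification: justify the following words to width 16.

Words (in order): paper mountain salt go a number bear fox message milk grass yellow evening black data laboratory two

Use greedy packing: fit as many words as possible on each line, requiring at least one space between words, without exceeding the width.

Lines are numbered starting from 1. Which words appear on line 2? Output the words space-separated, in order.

Line 1: ['paper', 'mountain'] (min_width=14, slack=2)
Line 2: ['salt', 'go', 'a', 'number'] (min_width=16, slack=0)
Line 3: ['bear', 'fox', 'message'] (min_width=16, slack=0)
Line 4: ['milk', 'grass'] (min_width=10, slack=6)
Line 5: ['yellow', 'evening'] (min_width=14, slack=2)
Line 6: ['black', 'data'] (min_width=10, slack=6)
Line 7: ['laboratory', 'two'] (min_width=14, slack=2)

Answer: salt go a number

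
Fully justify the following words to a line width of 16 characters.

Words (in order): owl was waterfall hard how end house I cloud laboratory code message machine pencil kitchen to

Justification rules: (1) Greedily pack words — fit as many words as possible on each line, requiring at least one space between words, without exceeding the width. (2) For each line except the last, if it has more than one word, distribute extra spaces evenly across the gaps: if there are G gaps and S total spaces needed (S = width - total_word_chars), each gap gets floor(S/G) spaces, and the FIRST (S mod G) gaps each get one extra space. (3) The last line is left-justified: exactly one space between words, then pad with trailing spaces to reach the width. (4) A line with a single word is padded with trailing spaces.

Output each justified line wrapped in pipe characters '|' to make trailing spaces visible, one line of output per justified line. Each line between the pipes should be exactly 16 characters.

Line 1: ['owl', 'was'] (min_width=7, slack=9)
Line 2: ['waterfall', 'hard'] (min_width=14, slack=2)
Line 3: ['how', 'end', 'house', 'I'] (min_width=15, slack=1)
Line 4: ['cloud', 'laboratory'] (min_width=16, slack=0)
Line 5: ['code', 'message'] (min_width=12, slack=4)
Line 6: ['machine', 'pencil'] (min_width=14, slack=2)
Line 7: ['kitchen', 'to'] (min_width=10, slack=6)

Answer: |owl          was|
|waterfall   hard|
|how  end house I|
|cloud laboratory|
|code     message|
|machine   pencil|
|kitchen to      |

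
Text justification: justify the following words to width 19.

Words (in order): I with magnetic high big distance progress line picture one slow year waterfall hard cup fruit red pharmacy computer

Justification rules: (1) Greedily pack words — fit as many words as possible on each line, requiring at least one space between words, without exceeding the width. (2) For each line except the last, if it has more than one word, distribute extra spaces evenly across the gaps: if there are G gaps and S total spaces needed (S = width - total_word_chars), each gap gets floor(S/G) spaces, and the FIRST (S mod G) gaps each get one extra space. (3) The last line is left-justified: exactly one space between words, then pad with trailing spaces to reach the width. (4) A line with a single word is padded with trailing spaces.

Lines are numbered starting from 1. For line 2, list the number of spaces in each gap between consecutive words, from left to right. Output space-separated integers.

Answer: 2 2

Derivation:
Line 1: ['I', 'with', 'magnetic'] (min_width=15, slack=4)
Line 2: ['high', 'big', 'distance'] (min_width=17, slack=2)
Line 3: ['progress', 'line'] (min_width=13, slack=6)
Line 4: ['picture', 'one', 'slow'] (min_width=16, slack=3)
Line 5: ['year', 'waterfall', 'hard'] (min_width=19, slack=0)
Line 6: ['cup', 'fruit', 'red'] (min_width=13, slack=6)
Line 7: ['pharmacy', 'computer'] (min_width=17, slack=2)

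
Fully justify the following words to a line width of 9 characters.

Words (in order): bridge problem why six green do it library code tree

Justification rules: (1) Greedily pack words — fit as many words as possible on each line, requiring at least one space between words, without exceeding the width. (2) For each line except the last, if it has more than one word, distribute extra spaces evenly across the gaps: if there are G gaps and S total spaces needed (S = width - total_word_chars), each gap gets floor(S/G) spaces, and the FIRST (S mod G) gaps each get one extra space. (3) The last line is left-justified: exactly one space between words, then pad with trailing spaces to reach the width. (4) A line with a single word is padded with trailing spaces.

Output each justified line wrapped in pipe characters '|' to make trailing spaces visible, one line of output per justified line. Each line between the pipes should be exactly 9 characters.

Answer: |bridge   |
|problem  |
|why   six|
|green  do|
|it       |
|library  |
|code tree|

Derivation:
Line 1: ['bridge'] (min_width=6, slack=3)
Line 2: ['problem'] (min_width=7, slack=2)
Line 3: ['why', 'six'] (min_width=7, slack=2)
Line 4: ['green', 'do'] (min_width=8, slack=1)
Line 5: ['it'] (min_width=2, slack=7)
Line 6: ['library'] (min_width=7, slack=2)
Line 7: ['code', 'tree'] (min_width=9, slack=0)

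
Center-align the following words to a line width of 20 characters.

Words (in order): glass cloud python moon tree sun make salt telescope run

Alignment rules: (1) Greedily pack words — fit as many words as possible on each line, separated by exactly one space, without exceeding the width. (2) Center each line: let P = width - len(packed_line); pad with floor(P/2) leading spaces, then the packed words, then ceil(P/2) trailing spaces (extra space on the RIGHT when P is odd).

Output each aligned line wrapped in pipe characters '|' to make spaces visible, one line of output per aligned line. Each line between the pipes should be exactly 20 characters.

Line 1: ['glass', 'cloud', 'python'] (min_width=18, slack=2)
Line 2: ['moon', 'tree', 'sun', 'make'] (min_width=18, slack=2)
Line 3: ['salt', 'telescope', 'run'] (min_width=18, slack=2)

Answer: | glass cloud python |
| moon tree sun make |
| salt telescope run |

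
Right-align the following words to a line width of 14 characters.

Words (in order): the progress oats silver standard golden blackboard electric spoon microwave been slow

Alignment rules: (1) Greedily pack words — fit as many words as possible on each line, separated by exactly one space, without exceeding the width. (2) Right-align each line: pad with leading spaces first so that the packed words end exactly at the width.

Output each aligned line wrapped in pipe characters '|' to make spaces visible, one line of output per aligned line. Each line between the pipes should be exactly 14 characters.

Line 1: ['the', 'progress'] (min_width=12, slack=2)
Line 2: ['oats', 'silver'] (min_width=11, slack=3)
Line 3: ['standard'] (min_width=8, slack=6)
Line 4: ['golden'] (min_width=6, slack=8)
Line 5: ['blackboard'] (min_width=10, slack=4)
Line 6: ['electric', 'spoon'] (min_width=14, slack=0)
Line 7: ['microwave', 'been'] (min_width=14, slack=0)
Line 8: ['slow'] (min_width=4, slack=10)

Answer: |  the progress|
|   oats silver|
|      standard|
|        golden|
|    blackboard|
|electric spoon|
|microwave been|
|          slow|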